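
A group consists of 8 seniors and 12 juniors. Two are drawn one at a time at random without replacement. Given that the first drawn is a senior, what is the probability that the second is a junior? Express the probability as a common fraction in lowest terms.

12/19

After removing one senior, 19 remain: 7 seniors and 12 juniors.
So the probability the next is a junior is 12/19.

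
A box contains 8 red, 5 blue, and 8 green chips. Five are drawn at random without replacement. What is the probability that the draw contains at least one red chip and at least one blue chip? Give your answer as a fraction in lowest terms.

14750/20349

There are C(21,5) = 20349 possible draws.
By inclusion-exclusion on the complements, draws missing all red or all blue: C(13,5) + C(16,5) − C(8,5) = 1287 + 4368 − 56 = 5599.
So draws with at least one of each: 20349 − 5599 = 14750, probability 14750/20349.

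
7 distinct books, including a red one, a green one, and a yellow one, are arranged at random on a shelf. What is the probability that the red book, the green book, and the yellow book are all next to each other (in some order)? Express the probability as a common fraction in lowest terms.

1/7

There are 7! = 5040 arrangements.
Treat the three as one block: 5! placements × 3! orders within the block = 120·6 = 720.
Probability = 720/5040 = 1/7.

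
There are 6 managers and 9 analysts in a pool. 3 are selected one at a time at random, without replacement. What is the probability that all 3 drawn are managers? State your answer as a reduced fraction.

Multiply the conditional probabilities at each draw: 6/15 · 5/14 · 4/13 = 120/2730 = 4/91.

4/91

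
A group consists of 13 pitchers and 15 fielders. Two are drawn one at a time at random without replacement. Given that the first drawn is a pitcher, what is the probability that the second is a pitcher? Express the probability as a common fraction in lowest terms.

4/9

After removing one pitcher, 27 remain: 12 pitchers and 15 fielders.
So the probability the next is a pitcher is 12/27 = 4/9.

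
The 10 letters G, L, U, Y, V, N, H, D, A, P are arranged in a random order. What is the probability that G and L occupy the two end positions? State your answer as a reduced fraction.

1/45

There are 10! = 3628800 arrangements.
Place G and L at the ends in 2 ways, arrange the remaining 8 in 8! = 40320 ways: 2·40320 = 80640.
Probability = 80640/3628800 = 1/45.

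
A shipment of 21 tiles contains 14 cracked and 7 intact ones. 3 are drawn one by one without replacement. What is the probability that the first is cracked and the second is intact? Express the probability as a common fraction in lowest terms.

Multiply the conditional probabilities at each draw: 14/21 · 7/20 = 98/420 = 7/30.

7/30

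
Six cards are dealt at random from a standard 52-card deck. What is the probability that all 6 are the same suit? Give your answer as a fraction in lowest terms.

66/195755

There are C(52,6) = 20358520 possible 6-card hands.
Hands of one suit: 4 suits × C(13,6) = 4·1716 = 6864.
Probability = 6864/20358520 = 66/195755.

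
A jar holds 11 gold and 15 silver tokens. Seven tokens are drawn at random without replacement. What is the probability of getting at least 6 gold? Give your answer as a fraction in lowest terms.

33/2990

Total selections: C(26,7) = 657800.
Favorable selections (at least 6 gold): C(11,6)·C(15,1) + C(11,7)·C(15,0) = 6930 + 330 = 7260.
Probability = 7260/657800 = 33/2990.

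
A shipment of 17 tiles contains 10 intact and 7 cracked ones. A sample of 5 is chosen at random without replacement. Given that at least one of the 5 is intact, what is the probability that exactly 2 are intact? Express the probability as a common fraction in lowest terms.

Work in counts. Selections with at least one intact: C(17,5) − C(7,5) = 6188 − 21 = 6167.
Of those, selections where exactly 2 are intact: C(10,2)·C(7,3) = 45·35 = 1575.
Conditional probability = 1575/6167 = 225/881.

225/881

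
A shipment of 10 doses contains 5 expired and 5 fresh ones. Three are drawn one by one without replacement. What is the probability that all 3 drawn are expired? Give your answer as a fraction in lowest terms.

Multiply the conditional probabilities at each draw: 5/10 · 4/9 · 3/8 = 60/720 = 1/12.

1/12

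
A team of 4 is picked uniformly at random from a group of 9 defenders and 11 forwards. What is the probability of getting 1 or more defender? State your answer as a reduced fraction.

301/323

There are C(20,4) = 4845 ways to choose the 4.
The complement is all 4 are forwards: C(11,4) = 330.
Probability = 1 − 330/4845 = 4515/4845 = 301/323.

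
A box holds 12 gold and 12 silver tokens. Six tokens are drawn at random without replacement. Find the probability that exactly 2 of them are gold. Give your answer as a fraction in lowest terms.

There are C(24,6) = 134596 ways to choose 6 from 24.
Selections with exactly 2 gold: choose 2 of the 12 gold and 4 of the 12 silver, C(12,2)·C(12,4) = 66·495 = 32670.
Probability = 32670/134596 = 1485/6118.

1485/6118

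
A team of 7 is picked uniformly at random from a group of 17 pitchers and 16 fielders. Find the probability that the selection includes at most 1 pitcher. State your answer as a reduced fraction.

559/16182

There are C(33,7) = 4272048 ways to choose the 7.
Favorable selections (at most 1 pitcher): C(17,0)·C(16,7) + C(17,1)·C(16,6) = 11440 + 136136 = 147576.
Probability = 147576/4272048 = 559/16182.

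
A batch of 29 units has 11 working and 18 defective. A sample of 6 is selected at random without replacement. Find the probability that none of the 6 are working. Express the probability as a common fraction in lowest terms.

17/435

There are C(29,6) = 475020 possible selections.
Selections with no working (all defective): C(18,6) = 18564.
Probability = 18564/475020 = 17/435.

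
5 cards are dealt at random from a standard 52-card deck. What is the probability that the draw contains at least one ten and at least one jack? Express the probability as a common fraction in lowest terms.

6509/64974

There are C(52,5) = 2598960 possible draws.
By inclusion-exclusion on the complements, draws missing all tens or all jacks: C(48,5) + C(48,5) − C(44,5) = 1712304 + 1712304 − 1086008 = 2338600.
So draws with at least one of each: 2598960 − 2338600 = 260360, probability 260360/2598960 = 6509/64974.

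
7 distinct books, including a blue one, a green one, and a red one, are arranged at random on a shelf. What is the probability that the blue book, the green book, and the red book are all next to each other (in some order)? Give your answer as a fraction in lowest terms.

There are 7! = 5040 arrangements.
Treat the three as one block: 5! placements × 3! orders within the block = 120·6 = 720.
Probability = 720/5040 = 1/7.

1/7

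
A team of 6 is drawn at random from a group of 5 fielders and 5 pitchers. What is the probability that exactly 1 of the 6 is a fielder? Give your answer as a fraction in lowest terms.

1/42

Total number of selections: C(10,6) = 210.
Selections with exactly 1 fielder: choose 1 of the 5 fielders and 5 of the 5 pitchers, C(5,1)·C(5,5) = 5·1 = 5.
Probability = 5/210 = 1/42.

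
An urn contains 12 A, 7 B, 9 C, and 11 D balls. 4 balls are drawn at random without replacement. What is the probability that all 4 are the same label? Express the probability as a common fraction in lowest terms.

There are C(39,4) = 82251 ways to draw 4 balls.
All same label: C(12,4) + C(7,4) + C(9,4) + C(11,4) = 495 + 35 + 126 + 330 = 986.
Probability = 986/82251.

986/82251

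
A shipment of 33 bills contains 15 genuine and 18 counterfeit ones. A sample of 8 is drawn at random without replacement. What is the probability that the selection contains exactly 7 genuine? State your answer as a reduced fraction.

15/1798

There are C(33,8) = 13884156 ways to choose 8 from 33.
Selections with exactly 7 genuine: choose 7 of the 15 genuine and 1 of the 18 counterfeit, C(15,7)·C(18,1) = 6435·18 = 115830.
Probability = 115830/13884156 = 15/1798.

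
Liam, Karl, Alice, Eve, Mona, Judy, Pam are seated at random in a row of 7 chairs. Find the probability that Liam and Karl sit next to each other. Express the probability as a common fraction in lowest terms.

2/7

There are 7! = 5040 arrangements.
Treat Liam and Karl as a block: 6! arrangements of the blocks × 2 orders within the block = 2·720 = 1440.
Probability = 1440/5040 = 2/7.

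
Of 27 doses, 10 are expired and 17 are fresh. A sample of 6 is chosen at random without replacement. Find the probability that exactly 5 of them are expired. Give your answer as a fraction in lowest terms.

238/16445

There are C(27,6) = 296010 ways to choose 6 from 27.
Selections with exactly 5 expired: choose 5 of the 10 expired and 1 of the 17 fresh, C(10,5)·C(17,1) = 252·17 = 4284.
Probability = 4284/296010 = 238/16445.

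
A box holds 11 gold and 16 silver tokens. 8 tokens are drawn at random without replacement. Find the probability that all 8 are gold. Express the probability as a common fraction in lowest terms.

1/13455

There are C(27,8) = 2220075 possible selections.
Selections with all gold: C(11,8) = 165.
Probability = 165/2220075 = 1/13455.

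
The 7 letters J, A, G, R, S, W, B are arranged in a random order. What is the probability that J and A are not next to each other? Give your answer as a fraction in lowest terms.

There are 7! = 5040 arrangements.
Arrangements with J and A adjacent: 2·6! = 1440.
So not adjacent: 5040 − 1440 = 3600, probability 3600/5040 = 5/7.

5/7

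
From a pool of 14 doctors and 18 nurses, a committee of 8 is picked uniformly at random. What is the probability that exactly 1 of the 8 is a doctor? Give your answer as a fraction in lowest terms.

952/22475

There are C(32,8) = 10518300 ways to choose 8 from 32.
Selections with exactly 1 doctor: choose 1 of the 14 doctors and 7 of the 18 nurses, C(14,1)·C(18,7) = 14·31824 = 445536.
Probability = 445536/10518300 = 952/22475.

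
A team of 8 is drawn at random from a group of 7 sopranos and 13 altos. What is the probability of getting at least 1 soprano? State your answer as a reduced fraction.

3197/3230

There are C(20,8) = 125970 ways to choose the 8.
Favorable selections (at least 1 soprano): C(7,1)·C(13,7) + C(7,2)·C(13,6) + C(7,3)·C(13,5) + C(7,4)·C(13,4) + C(7,5)·C(13,3) + C(7,6)·C(13,2) + C(7,7)·C(13,1) = 12012 + 36036 + 45045 + 25025 + 6006 + 546 + 13 = 124683.
Probability = 124683/125970 = 3197/3230.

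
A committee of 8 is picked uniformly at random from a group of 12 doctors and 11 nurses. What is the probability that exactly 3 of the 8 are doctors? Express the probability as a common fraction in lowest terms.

The sample space is all 8-subsets of the 23: C(23,8) = 490314.
Selections with exactly 3 doctors: choose 3 of the 12 doctors and 5 of the 11 nurses, C(12,3)·C(11,5) = 220·462 = 101640.
Probability = 101640/490314 = 1540/7429.

1540/7429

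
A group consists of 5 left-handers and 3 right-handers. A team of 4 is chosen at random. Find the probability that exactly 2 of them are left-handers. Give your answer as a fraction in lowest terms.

There are C(8,4) = 70 ways to choose 4 from 8.
Selections with exactly 2 left-handers: choose 2 of the 5 left-handers and 2 of the 3 right-handers, C(5,2)·C(3,2) = 10·3 = 30.
Probability = 30/70 = 3/7.

3/7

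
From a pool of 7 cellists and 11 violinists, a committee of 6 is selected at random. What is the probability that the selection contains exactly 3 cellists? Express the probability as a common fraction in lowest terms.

275/884

There are C(18,6) = 18564 ways to choose 6 from 18.
Selections with exactly 3 cellists: choose 3 of the 7 cellists and 3 of the 11 violinists, C(7,3)·C(11,3) = 35·165 = 5775.
Probability = 5775/18564 = 275/884.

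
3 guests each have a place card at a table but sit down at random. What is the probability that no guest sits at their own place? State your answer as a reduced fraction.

1/3

There are 3! = 6 seatings.
By inclusion-exclusion, seatings with no fixed points: C(3,0)·3! − C(3,1)·2! + C(3,2)·1! − C(3,3)·0! = 2.
Probability = 2/6 = 1/3.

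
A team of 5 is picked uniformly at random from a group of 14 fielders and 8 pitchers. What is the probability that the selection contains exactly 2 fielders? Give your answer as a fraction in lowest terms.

364/1881

There are C(22,5) = 26334 ways to choose 5 from 22.
Selections with exactly 2 fielders: choose 2 of the 14 fielders and 3 of the 8 pitchers, C(14,2)·C(8,3) = 91·56 = 5096.
Probability = 5096/26334 = 364/1881.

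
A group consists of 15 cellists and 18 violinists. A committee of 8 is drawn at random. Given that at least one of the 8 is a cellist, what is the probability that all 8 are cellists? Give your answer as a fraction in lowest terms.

Work in counts. Selections with at least one cellist: C(33,8) − C(18,8) = 13884156 − 43758 = 13840398.
Of those, selections where all 8 are cellists: C(15,8) = 6435.
Conditional probability = 6435/13840398 = 5/10754.

5/10754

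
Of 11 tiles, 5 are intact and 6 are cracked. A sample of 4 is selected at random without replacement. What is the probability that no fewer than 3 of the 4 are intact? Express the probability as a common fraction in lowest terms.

There are C(11,4) = 330 ways to choose the 4.
Favorable selections (no fewer than 3 intact): C(5,3)·C(6,1) + C(5,4)·C(6,0) = 60 + 5 = 65.
Probability = 65/330 = 13/66.

13/66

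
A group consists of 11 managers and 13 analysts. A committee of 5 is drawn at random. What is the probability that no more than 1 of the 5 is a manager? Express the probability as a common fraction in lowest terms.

Total selections: C(24,5) = 42504.
Favorable selections (no more than 1 manager): C(11,0)·C(13,5) + C(11,1)·C(13,4) = 1287 + 7865 = 9152.
Probability = 9152/42504 = 104/483.

104/483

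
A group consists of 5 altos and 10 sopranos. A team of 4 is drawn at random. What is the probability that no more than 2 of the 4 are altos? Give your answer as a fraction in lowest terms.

12/13

Total selections: C(15,4) = 1365.
Count the complement (more than 2 altos): C(5,3)·C(10,1) + C(5,4)·C(10,0) = 100 + 5 = 105.
Probability = 1 − 105/1365 = 1260/1365 = 12/13.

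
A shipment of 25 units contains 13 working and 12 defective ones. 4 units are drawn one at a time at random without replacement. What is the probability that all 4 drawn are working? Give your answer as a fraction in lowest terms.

13/230

Multiply the conditional probabilities at each draw: 13/25 · 12/24 · 11/23 · 10/22 = 17160/303600 = 13/230.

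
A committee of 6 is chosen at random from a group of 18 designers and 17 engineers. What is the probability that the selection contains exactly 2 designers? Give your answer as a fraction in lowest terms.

The sample space is all 6-subsets of the 35: C(35,6) = 1623160.
Selections with exactly 2 designers: choose 2 of the 18 designers and 4 of the 17 engineers, C(18,2)·C(17,4) = 153·2380 = 364140.
Probability = 364140/1623160 = 153/682.

153/682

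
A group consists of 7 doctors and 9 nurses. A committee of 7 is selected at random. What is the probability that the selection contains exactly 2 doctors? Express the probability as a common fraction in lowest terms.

1323/5720

The sample space is all 7-subsets of the 16: C(16,7) = 11440.
Selections with exactly 2 doctors: choose 2 of the 7 doctors and 5 of the 9 nurses, C(7,2)·C(9,5) = 21·126 = 2646.
Probability = 2646/11440 = 1323/5720.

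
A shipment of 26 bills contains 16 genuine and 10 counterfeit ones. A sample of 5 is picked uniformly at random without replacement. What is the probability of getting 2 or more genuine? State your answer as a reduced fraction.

15542/16445

Total selections: C(26,5) = 65780.
Count the complement (fewer than 2 genuine): C(16,0)·C(10,5) + C(16,1)·C(10,4) = 252 + 3360 = 3612.
Probability = 1 − 3612/65780 = 62168/65780 = 15542/16445.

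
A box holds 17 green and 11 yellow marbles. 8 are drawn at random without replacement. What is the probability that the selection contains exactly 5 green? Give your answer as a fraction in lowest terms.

68/207

The sample space is all 8-subsets of the 28: C(28,8) = 3108105.
Selections with exactly 5 green: choose 5 of the 17 green and 3 of the 11 yellow, C(17,5)·C(11,3) = 6188·165 = 1021020.
Probability = 1021020/3108105 = 68/207.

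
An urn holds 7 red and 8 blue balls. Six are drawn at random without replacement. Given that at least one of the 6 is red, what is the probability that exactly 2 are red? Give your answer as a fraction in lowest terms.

Work in counts. Selections with at least one red: C(15,6) − C(8,6) = 5005 − 28 = 4977.
Of those, selections where exactly 2 are red: C(7,2)·C(8,4) = 21·70 = 1470.
Conditional probability = 1470/4977 = 70/237.

70/237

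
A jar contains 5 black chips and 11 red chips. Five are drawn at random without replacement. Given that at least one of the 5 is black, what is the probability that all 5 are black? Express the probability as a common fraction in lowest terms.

Work in counts. Selections with at least one black: C(16,5) − C(11,5) = 4368 − 462 = 3906.
Of those, selections where all 5 are black: C(5,5) = 1.
Conditional probability = 1/3906.

1/3906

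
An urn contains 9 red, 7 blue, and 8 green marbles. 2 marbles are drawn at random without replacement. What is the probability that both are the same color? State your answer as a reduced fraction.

85/276

There are C(24,2) = 276 ways to draw 2 marbles.
All same color: C(9,2) + C(7,2) + C(8,2) = 36 + 21 + 28 = 85.
Probability = 85/276.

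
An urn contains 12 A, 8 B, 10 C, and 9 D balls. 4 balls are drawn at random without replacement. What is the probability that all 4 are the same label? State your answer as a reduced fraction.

There are C(39,4) = 82251 ways to draw 4 balls.
All same label: C(12,4) + C(8,4) + C(10,4) + C(9,4) = 495 + 70 + 210 + 126 = 901.
Probability = 901/82251.

901/82251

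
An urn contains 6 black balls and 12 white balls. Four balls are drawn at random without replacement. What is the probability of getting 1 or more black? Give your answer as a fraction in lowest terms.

57/68

There are C(18,4) = 3060 ways to choose the 4.
The complement is all 4 are white: C(12,4) = 495.
Probability = 1 − 495/3060 = 2565/3060 = 57/68.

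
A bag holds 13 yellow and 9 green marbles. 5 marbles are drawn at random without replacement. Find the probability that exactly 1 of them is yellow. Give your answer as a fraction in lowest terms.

Total number of selections: C(22,5) = 26334.
Selections with exactly 1 yellow: choose 1 of the 13 yellow and 4 of the 9 green, C(13,1)·C(9,4) = 13·126 = 1638.
Probability = 1638/26334 = 13/209.

13/209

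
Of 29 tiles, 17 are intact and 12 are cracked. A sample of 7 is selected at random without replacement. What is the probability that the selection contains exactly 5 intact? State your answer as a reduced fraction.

2618/10005

Total number of selections: C(29,7) = 1560780.
Selections with exactly 5 intact: choose 5 of the 17 intact and 2 of the 12 cracked, C(17,5)·C(12,2) = 6188·66 = 408408.
Probability = 408408/1560780 = 2618/10005.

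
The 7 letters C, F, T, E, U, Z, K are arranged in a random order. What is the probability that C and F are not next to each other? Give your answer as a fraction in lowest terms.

There are 7! = 5040 arrangements.
Arrangements with C and F adjacent: 2·6! = 1440.
So not adjacent: 5040 − 1440 = 3600, probability 3600/5040 = 5/7.

5/7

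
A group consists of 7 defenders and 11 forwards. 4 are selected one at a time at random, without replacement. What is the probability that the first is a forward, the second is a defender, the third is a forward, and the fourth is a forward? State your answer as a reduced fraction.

77/816

Multiply the conditional probabilities at each draw: 11/18 · 7/17 · 10/16 · 9/15 = 6930/73440 = 77/816.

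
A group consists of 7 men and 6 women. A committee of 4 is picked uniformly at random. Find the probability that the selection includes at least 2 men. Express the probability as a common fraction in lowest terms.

112/143

There are C(13,4) = 715 ways to choose the 4.
Count the complement (fewer than 2 men): C(7,0)·C(6,4) + C(7,1)·C(6,3) = 15 + 140 = 155.
Probability = 1 − 155/715 = 560/715 = 112/143.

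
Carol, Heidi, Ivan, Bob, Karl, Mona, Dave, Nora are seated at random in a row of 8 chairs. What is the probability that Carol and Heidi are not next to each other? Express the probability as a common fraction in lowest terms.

3/4

There are 8! = 40320 arrangements.
Arrangements with Carol and Heidi adjacent: 2·7! = 10080.
So not adjacent: 40320 − 10080 = 30240, probability 30240/40320 = 3/4.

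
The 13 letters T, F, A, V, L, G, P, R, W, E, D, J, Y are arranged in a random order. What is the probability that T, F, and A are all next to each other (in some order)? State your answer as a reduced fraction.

1/26

There are 13! = 6227020800 arrangements.
Treat the three as one block: 11! placements × 3! orders within the block = 39916800·6 = 239500800.
Probability = 239500800/6227020800 = 1/26.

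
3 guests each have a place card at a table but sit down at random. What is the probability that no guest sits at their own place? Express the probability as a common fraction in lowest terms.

1/3

There are 3! = 6 seatings.
By inclusion-exclusion, seatings with no fixed points: C(3,0)·3! − C(3,1)·2! + C(3,2)·1! − C(3,3)·0! = 2.
Probability = 2/6 = 1/3.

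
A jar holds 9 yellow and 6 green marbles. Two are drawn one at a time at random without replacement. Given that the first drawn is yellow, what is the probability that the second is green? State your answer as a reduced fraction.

3/7

After removing one yellow, 14 remain: 8 yellow and 6 green.
So the probability the next is green is 6/14 = 3/7.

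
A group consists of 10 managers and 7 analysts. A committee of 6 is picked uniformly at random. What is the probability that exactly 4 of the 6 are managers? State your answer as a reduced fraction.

315/884

There are C(17,6) = 12376 ways to choose 6 from 17.
Selections with exactly 4 managers: choose 4 of the 10 managers and 2 of the 7 analysts, C(10,4)·C(7,2) = 210·21 = 4410.
Probability = 4410/12376 = 315/884.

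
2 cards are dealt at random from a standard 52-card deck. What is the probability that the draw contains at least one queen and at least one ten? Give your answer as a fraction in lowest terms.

There are C(52,2) = 1326 possible draws.
By inclusion-exclusion on the complements, draws missing all queens or all tens: C(48,2) + C(48,2) − C(44,2) = 1128 + 1128 − 946 = 1310.
So draws with at least one of each: 1326 − 1310 = 16, probability 16/1326 = 8/663.

8/663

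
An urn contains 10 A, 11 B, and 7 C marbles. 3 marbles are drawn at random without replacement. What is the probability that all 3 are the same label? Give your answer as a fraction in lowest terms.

80/819

There are C(28,3) = 3276 ways to draw 3 marbles.
All same label: C(10,3) + C(11,3) + C(7,3) = 120 + 165 + 35 = 320.
Probability = 320/3276 = 80/819.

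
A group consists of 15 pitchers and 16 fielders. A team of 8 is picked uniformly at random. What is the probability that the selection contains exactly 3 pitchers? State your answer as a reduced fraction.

Total number of selections: C(31,8) = 7888725.
Selections with exactly 3 pitchers: choose 3 of the 15 pitchers and 5 of the 16 fielders, C(15,3)·C(16,5) = 455·4368 = 1987440.
Probability = 1987440/7888725 = 10192/40455.

10192/40455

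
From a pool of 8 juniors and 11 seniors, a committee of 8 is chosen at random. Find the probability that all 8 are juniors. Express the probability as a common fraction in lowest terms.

1/75582

There are C(19,8) = 75582 possible selections.
Selections with all juniors: C(8,8) = 1.
Probability = 1/75582.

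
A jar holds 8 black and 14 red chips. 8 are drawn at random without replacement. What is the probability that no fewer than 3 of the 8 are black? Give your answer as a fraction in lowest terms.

Total selections: C(22,8) = 319770.
Count the complement (fewer than 3 black): C(8,0)·C(14,8) + C(8,1)·C(14,7) + C(8,2)·C(14,6) = 3003 + 27456 + 84084 = 114543.
Probability = 1 − 114543/319770 = 205227/319770 = 2073/3230.

2073/3230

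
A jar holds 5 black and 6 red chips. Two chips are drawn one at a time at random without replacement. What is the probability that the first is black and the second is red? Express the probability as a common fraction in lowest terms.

3/11

Multiply the conditional probabilities at each draw: 5/11 · 6/10 = 30/110 = 3/11.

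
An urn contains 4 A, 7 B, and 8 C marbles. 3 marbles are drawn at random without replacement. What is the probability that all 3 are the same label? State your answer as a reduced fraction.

There are C(19,3) = 969 ways to draw 3 marbles.
All same label: C(4,3) + C(7,3) + C(8,3) = 4 + 35 + 56 = 95.
Probability = 95/969 = 5/51.

5/51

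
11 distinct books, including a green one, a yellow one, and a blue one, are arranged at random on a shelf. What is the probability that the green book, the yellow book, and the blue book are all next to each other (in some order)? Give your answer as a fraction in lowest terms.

There are 11! = 39916800 arrangements.
Treat the three as one block: 9! placements × 3! orders within the block = 362880·6 = 2177280.
Probability = 2177280/39916800 = 3/55.

3/55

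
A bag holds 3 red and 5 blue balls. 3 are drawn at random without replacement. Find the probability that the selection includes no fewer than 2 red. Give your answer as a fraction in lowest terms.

2/7

Total selections: C(8,3) = 56.
Favorable selections (no fewer than 2 red): C(3,2)·C(5,1) + C(3,3)·C(5,0) = 15 + 1 = 16.
Probability = 16/56 = 2/7.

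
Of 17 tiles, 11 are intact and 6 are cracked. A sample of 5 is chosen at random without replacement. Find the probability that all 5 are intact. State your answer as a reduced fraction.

33/442

There are C(17,5) = 6188 possible selections.
Selections with all intact: C(11,5) = 462.
Probability = 462/6188 = 33/442.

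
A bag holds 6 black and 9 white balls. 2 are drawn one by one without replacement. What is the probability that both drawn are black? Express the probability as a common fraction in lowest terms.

Multiply the conditional probabilities at each draw: 6/15 · 5/14 = 30/210 = 1/7.

1/7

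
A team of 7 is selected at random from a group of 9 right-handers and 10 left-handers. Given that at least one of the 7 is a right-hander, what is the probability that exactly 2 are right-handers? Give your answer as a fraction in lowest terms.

756/4189

Work in counts. Selections with at least one right-hander: C(19,7) − C(10,7) = 50388 − 120 = 50268.
Of those, selections where exactly 2 are right-handers: C(9,2)·C(10,5) = 36·252 = 9072.
Conditional probability = 9072/50268 = 756/4189.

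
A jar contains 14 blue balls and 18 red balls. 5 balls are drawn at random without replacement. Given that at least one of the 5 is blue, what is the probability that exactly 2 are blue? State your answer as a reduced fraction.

Work in counts. Selections with at least one blue: C(32,5) − C(18,5) = 201376 − 8568 = 192808.
Of those, selections where exactly 2 are blue: C(14,2)·C(18,3) = 91·816 = 74256.
Conditional probability = 74256/192808 = 1326/3443.

1326/3443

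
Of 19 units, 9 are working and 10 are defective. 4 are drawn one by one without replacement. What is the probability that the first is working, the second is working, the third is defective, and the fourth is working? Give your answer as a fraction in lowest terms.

35/646

Multiply the conditional probabilities at each draw: 9/19 · 8/18 · 10/17 · 7/16 = 5040/93024 = 35/646.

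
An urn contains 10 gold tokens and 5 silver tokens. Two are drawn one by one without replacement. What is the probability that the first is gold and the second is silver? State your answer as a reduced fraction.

5/21

Multiply the conditional probabilities at each draw: 10/15 · 5/14 = 50/210 = 5/21.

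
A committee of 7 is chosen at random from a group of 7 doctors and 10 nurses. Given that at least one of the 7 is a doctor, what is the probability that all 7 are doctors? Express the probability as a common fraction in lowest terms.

Work in counts. Selections with at least one doctor: C(17,7) − C(10,7) = 19448 − 120 = 19328.
Of those, selections where all 7 are doctors: C(7,7) = 1.
Conditional probability = 1/19328.

1/19328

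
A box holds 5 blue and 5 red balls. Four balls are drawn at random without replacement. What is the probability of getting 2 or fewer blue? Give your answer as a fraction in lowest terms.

31/42

There are C(10,4) = 210 ways to choose the 4.
Count the complement (more than 2 blue): C(5,3)·C(5,1) + C(5,4)·C(5,0) = 50 + 5 = 55.
Probability = 1 − 55/210 = 155/210 = 31/42.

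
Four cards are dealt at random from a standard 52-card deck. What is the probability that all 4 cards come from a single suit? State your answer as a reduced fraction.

44/4165

There are C(52,4) = 270725 possible 4-card hands.
Hands of one suit: 4 suits × C(13,4) = 4·715 = 2860.
Probability = 2860/270725 = 44/4165.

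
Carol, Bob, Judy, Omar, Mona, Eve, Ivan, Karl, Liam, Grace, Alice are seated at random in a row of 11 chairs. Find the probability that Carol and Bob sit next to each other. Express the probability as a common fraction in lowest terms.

There are 11! = 39916800 arrangements.
Treat Carol and Bob as a block: 10! arrangements of the blocks × 2 orders within the block = 2·3628800 = 7257600.
Probability = 7257600/39916800 = 2/11.

2/11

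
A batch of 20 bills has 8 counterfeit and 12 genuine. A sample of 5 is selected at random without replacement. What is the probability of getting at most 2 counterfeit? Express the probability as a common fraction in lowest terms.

682/969

There are C(20,5) = 15504 ways to choose the 5.
Favorable selections (at most 2 counterfeit): C(8,0)·C(12,5) + C(8,1)·C(12,4) + C(8,2)·C(12,3) = 792 + 3960 + 6160 = 10912.
Probability = 10912/15504 = 682/969.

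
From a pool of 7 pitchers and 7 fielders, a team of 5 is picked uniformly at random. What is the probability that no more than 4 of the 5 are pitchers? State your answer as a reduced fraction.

There are C(14,5) = 2002 ways to choose the 5.
The complement is exactly 5 pitchers: C(7,5)·C(7,0) = 21.
Probability = 1 − 21/2002 = 1981/2002 = 283/286.

283/286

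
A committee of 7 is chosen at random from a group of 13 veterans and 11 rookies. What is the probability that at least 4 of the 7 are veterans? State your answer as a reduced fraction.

There are C(24,7) = 346104 ways to choose the 7.
Favorable selections (at least 4 veterans): C(13,4)·C(11,3) + C(13,5)·C(11,2) + C(13,6)·C(11,1) + C(13,7)·C(11,0) = 117975 + 70785 + 18876 + 1716 = 209352.
Probability = 209352/346104 = 793/1311.

793/1311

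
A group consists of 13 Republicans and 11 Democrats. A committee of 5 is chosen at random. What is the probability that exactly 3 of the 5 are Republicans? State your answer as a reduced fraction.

There are C(24,5) = 42504 ways to choose 5 from 24.
Selections with exactly 3 Republicans: choose 3 of the 13 Republicans and 2 of the 11 Democrats, C(13,3)·C(11,2) = 286·55 = 15730.
Probability = 15730/42504 = 715/1932.

715/1932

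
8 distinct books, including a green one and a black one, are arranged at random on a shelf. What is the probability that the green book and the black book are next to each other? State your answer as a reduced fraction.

There are 8! = 40320 arrangements.
Treat the green book and the black book as a block: 7! arrangements of the blocks × 2 orders within the block = 2·5040 = 10080.
Probability = 10080/40320 = 1/4.

1/4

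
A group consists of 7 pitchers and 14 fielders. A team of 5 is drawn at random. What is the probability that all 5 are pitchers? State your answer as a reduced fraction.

There are C(21,5) = 20349 possible selections.
Selections with all pitchers: C(7,5) = 21.
Probability = 21/20349 = 1/969.

1/969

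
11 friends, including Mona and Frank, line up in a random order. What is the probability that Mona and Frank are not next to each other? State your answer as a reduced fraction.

There are 11! = 39916800 arrangements.
Arrangements with Mona and Frank adjacent: 2·10! = 7257600.
So not adjacent: 39916800 − 7257600 = 32659200, probability 32659200/39916800 = 9/11.

9/11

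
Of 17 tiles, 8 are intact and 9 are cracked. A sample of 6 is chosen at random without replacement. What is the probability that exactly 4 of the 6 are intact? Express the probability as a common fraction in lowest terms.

Total number of selections: C(17,6) = 12376.
Selections with exactly 4 intact: choose 4 of the 8 intact and 2 of the 9 cracked, C(8,4)·C(9,2) = 70·36 = 2520.
Probability = 2520/12376 = 45/221.

45/221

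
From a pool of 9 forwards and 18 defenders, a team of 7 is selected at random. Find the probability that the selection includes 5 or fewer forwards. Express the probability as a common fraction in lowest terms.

49249/49335

There are C(27,7) = 888030 ways to choose the 7.
Count the complement (more than 5 forwards): C(9,6)·C(18,1) + C(9,7)·C(18,0) = 1512 + 36 = 1548.
Probability = 1 − 1548/888030 = 886482/888030 = 49249/49335.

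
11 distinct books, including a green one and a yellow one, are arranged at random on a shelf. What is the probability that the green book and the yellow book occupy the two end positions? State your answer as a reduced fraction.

1/55

There are 11! = 39916800 arrangements.
Place the green book and the yellow book at the ends in 2 ways, arrange the remaining 9 in 9! = 362880 ways: 2·362880 = 725760.
Probability = 725760/39916800 = 1/55.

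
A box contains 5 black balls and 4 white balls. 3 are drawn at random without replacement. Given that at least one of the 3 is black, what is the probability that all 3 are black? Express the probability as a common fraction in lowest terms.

1/8

Work in counts. Selections with at least one black: C(9,3) − C(4,3) = 84 − 4 = 80.
Of those, selections where all 3 are black: C(5,3) = 10.
Conditional probability = 10/80 = 1/8.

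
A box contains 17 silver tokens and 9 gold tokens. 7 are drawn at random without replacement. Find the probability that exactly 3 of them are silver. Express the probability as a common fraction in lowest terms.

The sample space is all 7-subsets of the 26: C(26,7) = 657800.
Selections with exactly 3 silver: choose 3 of the 17 silver and 4 of the 9 gold, C(17,3)·C(9,4) = 680·126 = 85680.
Probability = 85680/657800 = 2142/16445.

2142/16445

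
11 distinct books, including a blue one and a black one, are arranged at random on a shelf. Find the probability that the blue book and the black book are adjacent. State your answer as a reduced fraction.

2/11

There are 11! = 39916800 arrangements.
Treat the blue book and the black book as a block: 10! arrangements of the blocks × 2 orders within the block = 2·3628800 = 7257600.
Probability = 7257600/39916800 = 2/11.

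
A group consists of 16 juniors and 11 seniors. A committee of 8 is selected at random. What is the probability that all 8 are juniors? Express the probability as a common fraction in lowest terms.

There are C(27,8) = 2220075 possible selections.
Selections with all juniors: C(16,8) = 12870.
Probability = 12870/2220075 = 2/345.

2/345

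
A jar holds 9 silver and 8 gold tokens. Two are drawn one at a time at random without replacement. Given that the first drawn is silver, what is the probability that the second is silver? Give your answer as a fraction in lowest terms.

1/2

After removing one silver, 16 remain: 8 silver and 8 gold.
So the probability the next is silver is 8/16 = 1/2.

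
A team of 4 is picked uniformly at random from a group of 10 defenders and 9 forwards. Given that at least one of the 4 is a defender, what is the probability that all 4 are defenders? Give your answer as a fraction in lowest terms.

Work in counts. Selections with at least one defender: C(19,4) − C(9,4) = 3876 − 126 = 3750.
Of those, selections where all 4 are defenders: C(10,4) = 210.
Conditional probability = 210/3750 = 7/125.

7/125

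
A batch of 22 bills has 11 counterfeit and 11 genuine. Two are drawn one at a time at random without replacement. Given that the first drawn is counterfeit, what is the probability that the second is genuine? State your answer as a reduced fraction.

After removing one counterfeit, 21 remain: 10 counterfeit and 11 genuine.
So the probability the next is genuine is 11/21.

11/21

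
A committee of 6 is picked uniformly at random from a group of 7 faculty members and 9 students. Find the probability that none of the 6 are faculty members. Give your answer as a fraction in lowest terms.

3/286

There are C(16,6) = 8008 possible selections.
Selections with no faculty members (all students): C(9,6) = 84.
Probability = 84/8008 = 3/286.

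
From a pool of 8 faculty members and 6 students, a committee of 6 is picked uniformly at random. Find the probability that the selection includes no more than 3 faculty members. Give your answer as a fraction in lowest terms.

Total selections: C(14,6) = 3003.
Count the complement (more than 3 faculty members): C(8,4)·C(6,2) + C(8,5)·C(6,1) + C(8,6)·C(6,0) = 1050 + 336 + 28 = 1414.
Probability = 1 − 1414/3003 = 1589/3003 = 227/429.

227/429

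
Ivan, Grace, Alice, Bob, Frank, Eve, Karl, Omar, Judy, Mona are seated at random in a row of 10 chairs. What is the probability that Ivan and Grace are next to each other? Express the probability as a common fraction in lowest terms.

There are 10! = 3628800 arrangements.
Treat Ivan and Grace as a block: 9! arrangements of the blocks × 2 orders within the block = 2·362880 = 725760.
Probability = 725760/3628800 = 1/5.

1/5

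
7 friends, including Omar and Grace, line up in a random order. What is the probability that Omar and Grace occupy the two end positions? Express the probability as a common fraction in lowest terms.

There are 7! = 5040 arrangements.
Place Omar and Grace at the ends in 2 ways, arrange the remaining 5 in 5! = 120 ways: 2·120 = 240.
Probability = 240/5040 = 1/21.

1/21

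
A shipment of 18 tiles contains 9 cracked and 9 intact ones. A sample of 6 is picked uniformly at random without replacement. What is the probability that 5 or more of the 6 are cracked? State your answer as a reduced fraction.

29/442

There are C(18,6) = 18564 ways to choose the 6.
Favorable selections (5 or more cracked): C(9,5)·C(9,1) + C(9,6)·C(9,0) = 1134 + 84 = 1218.
Probability = 1218/18564 = 29/442.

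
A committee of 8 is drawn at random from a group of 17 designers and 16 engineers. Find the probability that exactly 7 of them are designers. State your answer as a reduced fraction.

544/24273

The sample space is all 8-subsets of the 33: C(33,8) = 13884156.
Selections with exactly 7 designers: choose 7 of the 17 designers and 1 of the 16 engineers, C(17,7)·C(16,1) = 19448·16 = 311168.
Probability = 311168/13884156 = 544/24273.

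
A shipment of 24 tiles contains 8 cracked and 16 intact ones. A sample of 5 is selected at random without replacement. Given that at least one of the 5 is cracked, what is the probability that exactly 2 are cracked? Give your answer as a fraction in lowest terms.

Work in counts. Selections with at least one cracked: C(24,5) − C(16,5) = 42504 − 4368 = 38136.
Of those, selections where exactly 2 are cracked: C(8,2)·C(16,3) = 28·560 = 15680.
Conditional probability = 15680/38136 = 280/681.

280/681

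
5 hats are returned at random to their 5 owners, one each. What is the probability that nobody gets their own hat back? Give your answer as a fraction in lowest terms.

There are 5! = 120 assignments.
By inclusion-exclusion, assignments with no fixed points: C(5,0)·5! − C(5,1)·4! + C(5,2)·3! − C(5,3)·2! + C(5,4)·1! − C(5,5)·0! = 44.
Probability = 44/120 = 11/30.

11/30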